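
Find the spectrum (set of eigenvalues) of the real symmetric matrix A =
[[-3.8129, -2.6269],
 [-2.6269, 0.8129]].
sigma(A) ≈ {-5, 2}

A is real symmetric, so its spectrum consists of real eigenvalues. Expanding the characteristic polynomial of the displayed matrix gives
  det(λ I - A) = p(λ) = λ^2 + (3)λ + (-10).
Solving p(λ) = 0 yields eigenvalues ≈ -5, 2. (A is shown rounded to 4 decimals, so these recover the underlying integer eigenvalues to within that precision.)
Verification: the trace of A = -3 equals the sum of eigenvalues -3, and det(A) ≈ -10.0001 matches the eigenvalue product -10.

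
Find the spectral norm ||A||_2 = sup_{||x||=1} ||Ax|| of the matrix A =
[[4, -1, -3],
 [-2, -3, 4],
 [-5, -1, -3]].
||A||_2 ≈ 6.9967 (= sqrt(largest eigenvalue of A^T A))

||A||_2 = sigma_max(A) = sqrt(lambda_max(A^T A)). Form the symmetric matrix M = A^T A =
[[45, 7, -5],
 [7, 11, -6],
 [-5, -6, 34]].
Its characteristic polynomial (trace, sum of principal 2x2 minors, determinant of M give the coefficients) is
  p(λ) = det(λ I - M) = λ^3 - 90λ^2 + 2289λ - 13689.
No integer candidate from the rational root theorem (±divisors of 13689) is a root, so the roots are irrational. The cubic discriminant is Δ = 251722377 > 0, so there are three distinct real roots. p(8) = -625 and p(9) = 351 have opposite signs, so a root lies in (8, 9); Newton's method refines it to λ ≈ 8.6249. p(32) = 167 and p(33) = -225 have opposite signs, so a root lies in (32, 33); Newton's method refines it to λ ≈ 32.4214. p(48) = -585 and p(49) = 31 have opposite signs, so a root lies in (48, 49); Newton's method refines it to λ ≈ 48.9537. Check (Vieta): the three roots sum to 90, matching tr M = 90.
So the eigenvalues of A^T A are ≈ 8.6249, 32.4214, 48.9537 (all ≥ 0, as they must be for A^T A). The largest is λ_max ≈ 48.9537, hence ||A||_2 = sqrt(λ_max) ≈ 6.9967.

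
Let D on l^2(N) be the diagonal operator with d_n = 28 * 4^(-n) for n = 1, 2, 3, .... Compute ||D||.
||D|| = 7 (attained at n = 1)

For D diagonal, ||D|| = sup_n |d_n|. The sequence d_n = 28 * 4^(-n) is positive and strictly decreasing (ratio 4^(-1) < 1), so the supremum is d_1 = 28/4 = 7. Hence ||D|| = 7.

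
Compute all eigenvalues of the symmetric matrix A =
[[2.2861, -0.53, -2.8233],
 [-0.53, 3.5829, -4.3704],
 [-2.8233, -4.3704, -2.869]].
sigma(A) ≈ {-6, 3, 6}

A is real symmetric, so its spectrum consists of real eigenvalues. Expanding the characteristic polynomial of the displayed matrix gives
  det(λ I - A) = p(λ) = λ^3 + (-3)λ^2 + (-36)λ + (107.9978).
Solving p(λ) = 0 yields eigenvalues ≈ -6, 3, 6. (A is shown rounded to 4 decimals, so these recover the underlying integer eigenvalues to within that precision.)
Verification: the trace of A = 3 equals the sum of eigenvalues 3, and det(A) ≈ -107.9978 matches the eigenvalue product -108.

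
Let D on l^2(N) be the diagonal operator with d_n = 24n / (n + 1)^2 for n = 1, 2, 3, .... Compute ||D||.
||D|| = 6 (attained at n = 1)

For D diagonal, ||D|| = sup_n |d_n|. Treat f(x) = 24x / (x + 1)^2 for real x > 0. By the quotient rule, f'(x) = 24(1 - x)/(x + 1)^3, which is positive for x < 1 and negative for x > 1. So f has a unique maximum at x = 1, and since 1 is a positive integer, the supremum over n ≥ 1 is attained at n = 1: d_1 = 24·1/(1 + 1)^2 = 24·1/4 = 6. Hence ||D|| = 6.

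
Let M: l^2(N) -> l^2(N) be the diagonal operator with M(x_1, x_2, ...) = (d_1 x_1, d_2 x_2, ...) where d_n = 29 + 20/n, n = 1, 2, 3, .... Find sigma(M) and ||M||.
sigma(M) = {29 + 20/n : n ≥ 1} ∪ {29}; ||M|| = 49

A bounded diagonal operator on l^2 with diagonal entries d_n has spectrum equal to the closure of {d_n : n ≥ 1}: every d_n is an eigenvalue (with eigenvector e_n), so {d_n} ⊂ sigma(M); the spectrum is closed, so its closure is too; and for lambda not in the closure, (M - lambda I) has bounded inverse (the diagonal entries 1/(d_n - lambda) are bounded). For our sequence d_n = 29 + 20/n, n = 1, 2, 3, ...:
  - {d_n} = {29 + 20/n : n ≥ 1}; the only limit point is 29
  - closure = {29 + 20/n : n ≥ 1} ∪ {29}
For the norm: a diagonal operator has ||M|| = sup_n |d_n|. Here d_n = 29 + 20/n is positive and decreasing, so sup_n |d_n| = d_1 = 29 + 20 = 49. So ||M|| = 49.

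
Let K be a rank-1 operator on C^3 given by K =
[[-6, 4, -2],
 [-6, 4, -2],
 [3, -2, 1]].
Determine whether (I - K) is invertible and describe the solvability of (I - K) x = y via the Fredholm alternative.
(I - K) is invertible (det(I - K) = 2 ≠ 0), so for every y in C^3 the equation (I - K) x = y has a unique solution.

K has rank 1, so it is an outer product K = u v^T: every row of K is a multiple of one row vector. Reading off the entries, u = (-2, -2, 1) and v = (3, -2, 1) (row i of K equals u_i·v^T). A rank-one matrix u v^T satisfies K u = u (v·u) and kills the (2)-dimensional subspace v^⊥, so its characteristic polynomial is lambda^2 (lambda - v·u) with v·u = tr K = -1. Hence the eigenvalues of I - K are 1 (multiplicity 2) and 1 - (-1) = 2, so det(I - K) = 2. (Direct check: I - K =
[[7, -4, 2],
 [6, -3, 2],
 [-3, 2, 0]]
has determinant 2.) The finite-dimensional Fredholm alternative says: either (I - K) is invertible, or ker(I - K) ≠ {0} and then range(I - K) = ker((I - K)^*)^⊥, with dim ker(I - K) = dim ker((I - K)^*). Since det(I - K) ≠ 0, 1 is not an eigenvalue of K and ker(I - K) = {0}, so we are in the first case: for every y there is a unique x = (I - K)^(-1) y. Explicitly, by the Sherman–Morrison formula, (I - u v^T)^(-1) = I + u v^T/(1 - v·u), i.e. (I - K)^(-1) = I + K/(2).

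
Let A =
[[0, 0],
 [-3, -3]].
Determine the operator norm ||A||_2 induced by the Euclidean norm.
||A||_2 = sqrt(18) ≈ 4.2426 (= sqrt(largest eigenvalue of A^T A))

||A||_2 = sigma_max(A) = sqrt(lambda_max(A^T A)). Form the symmetric matrix M = A^T A =
[[9, 9],
 [9, 9]].
Its characteristic polynomial (trace, determinant of M give the coefficients) is
  p(λ) = det(λ I - M) = λ^2 - 18λ.
For λ^2 - 18λ the discriminant is 324. It is a perfect square (18^2), so the roots are rational: λ = (18 ± 18)/2 = 18, 0.
So the eigenvalues of A^T A are ≈ 0, 18 (all ≥ 0, as they must be for A^T A). The largest is λ_max = 18, hence ||A||_2 = sqrt(λ_max) = sqrt(18) ≈ 4.2426.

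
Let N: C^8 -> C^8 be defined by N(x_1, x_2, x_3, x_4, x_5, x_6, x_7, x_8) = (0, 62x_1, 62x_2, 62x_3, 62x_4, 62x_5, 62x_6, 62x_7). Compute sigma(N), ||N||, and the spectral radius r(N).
sigma(N) = {0}; ||N|| = 62; r(N) = 0. (N is nilpotent with N^8 = 0.)

On C^8, N is a strictly lower-triangular matrix with 62 on the subdiagonal and zeros elsewhere, so its characteristic polynomial is lambda^8 and every eigenvalue is 0: sigma(N) = {0}. For the operator norm, N e_i = 62e_{i+1} for i = 1, ..., 7 and N e_8 = 0, so the singular values of N are 62 (with multiplicity 7) and 0; hence ||N|| = 62. The spectral radius r(N) = max|lambda| = 0. Note ||N|| > r(N) — characteristic of non-normal nilpotent operators. Indeed N^8 = 0.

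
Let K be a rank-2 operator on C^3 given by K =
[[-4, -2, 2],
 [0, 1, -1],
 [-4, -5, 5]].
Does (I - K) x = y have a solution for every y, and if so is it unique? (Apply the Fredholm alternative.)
(I - K) is invertible (det(I - K) = -17 ≠ 0), so for every y in C^3 the equation (I - K) x = y has a unique solution.

K has rank 2 and factors as K = U V^T = u1 v1^T + u2 v2^T with u1 = (0, 1, -3), v1 = (2, 2, -2), u2 = (-2, -1, 1), v2 = (2, 1, -1) (multiplying out reproduces the displayed K). The nonzero eigenvalues of U V^T coincide with those of the 2 x 2 matrix G = V^T U = [[v1·u1, v1·u2], [v2·u1, v2·u2]] = [[8, -8], [4, -6]], and by the Sylvester determinant identity det(I_3 - U V^T) = det(I_2 - V^T U) = det([[-7, 8], [-4, 7]]) = (-7)(7) - (8)(-4) = -17. (Direct check: I - K =
[[5, 2, -2],
 [0, 0, 1],
 [4, 5, -4]]
has determinant -17.) The finite-dimensional Fredholm alternative says: either (I - K) is invertible, or ker(I - K) ≠ {0} and then range(I - K) = ker((I - K)^*)^⊥, with dim ker(I - K) = dim ker((I - K)^*). Since det(I - K) ≠ 0, 1 is not an eigenvalue of K and ker(I - K) = {0}, so we are in the first case: for every y there is a unique x = (I - K)^(-1) y. (Explicitly, by the Woodbury identity, (I - U V^T)^(-1) = I + U (I_2 - G)^(-1) V^T.)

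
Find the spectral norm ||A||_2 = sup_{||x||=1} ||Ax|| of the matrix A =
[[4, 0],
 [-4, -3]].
||A||_2 = sqrt((41 + sqrt(1105))/2) ≈ 6.0927 (= sqrt(largest eigenvalue of A^T A))

||A||_2 = sigma_max(A) = sqrt(lambda_max(A^T A)). Form the symmetric matrix M = A^T A =
[[32, 12],
 [12, 9]].
Its characteristic polynomial (trace, determinant of M give the coefficients) is
  p(λ) = det(λ I - M) = λ^2 - 41λ + 144.
For λ^2 - 41λ + 144 the discriminant is 1105. It is nonnegative but not a perfect square, so the roots are real and irrational: λ = (41 ± sqrt(1105))/2 ≈ 37.1208, 3.8792.
So the eigenvalues of A^T A are ≈ 3.8792, 37.1208 (all ≥ 0, as they must be for A^T A). The largest is λ_max = (41 + sqrt(1105))/2 ≈ 37.1208, hence ||A||_2 = sqrt(λ_max) = sqrt((41 + sqrt(1105))/2) ≈ 6.0927.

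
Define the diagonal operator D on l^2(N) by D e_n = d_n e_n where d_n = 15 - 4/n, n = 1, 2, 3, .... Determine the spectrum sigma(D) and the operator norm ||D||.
sigma(D) = {15 - 4/n : n ≥ 1} ∪ {15}; ||D|| = 15

A bounded diagonal operator on l^2 with diagonal entries d_n has spectrum equal to the closure of {d_n : n ≥ 1}: every d_n is an eigenvalue (with eigenvector e_n), so {d_n} ⊂ sigma(D); the spectrum is closed, so its closure is too; and for lambda not in the closure, (D - lambda I) has bounded inverse (the diagonal entries 1/(d_n - lambda) are bounded). For our sequence d_n = 15 - 4/n, n = 1, 2, 3, ...:
  - {d_n} = {15 - 4/n : n ≥ 1}; the only limit point is 15
  - closure = {15 - 4/n : n ≥ 1} ∪ {15}
For the norm: a diagonal operator has ||D|| = sup_n |d_n|. Here d_n = 15 - 4/n increases monotonically from d_1 = 11 toward 15, with all terms in [11, 15); so sup_n |d_n| = 15 (the supremum is the limit, not attained). So ||D|| = 15.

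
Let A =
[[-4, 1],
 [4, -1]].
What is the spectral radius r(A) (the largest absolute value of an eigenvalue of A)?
r(A) = 5

The eigenvalues of A are the roots of its characteristic polynomial. With M = A (coefficients from the trace and determinant):
  p(λ) = det(λ I - M) = λ^2 + 5λ.
For λ^2 + 5λ the discriminant is 25. It is a perfect square (5^2), so the roots are rational: λ = (-5 ± 5)/2 = 0, -5.
Thus the eigenvalues (to 4 decimals) are 0 (modulus 0); -5 (modulus 5). The spectral radius is the largest modulus: r(A) = 5. (Cross-check: r(A) ≤ ||A||_2 ≈ 5.831; equality holds whenever A is normal, though it can also hold for some non-normal A.)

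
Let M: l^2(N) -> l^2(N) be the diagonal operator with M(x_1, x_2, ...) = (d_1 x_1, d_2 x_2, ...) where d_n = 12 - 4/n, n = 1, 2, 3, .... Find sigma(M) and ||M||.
sigma(M) = {12 - 4/n : n ≥ 1} ∪ {12}; ||M|| = 12

A bounded diagonal operator on l^2 with diagonal entries d_n has spectrum equal to the closure of {d_n : n ≥ 1}: every d_n is an eigenvalue (with eigenvector e_n), so {d_n} ⊂ sigma(M); the spectrum is closed, so its closure is too; and for lambda not in the closure, (M - lambda I) has bounded inverse (the diagonal entries 1/(d_n - lambda) are bounded). For our sequence d_n = 12 - 4/n, n = 1, 2, 3, ...:
  - {d_n} = {12 - 4/n : n ≥ 1}; the only limit point is 12
  - closure = {12 - 4/n : n ≥ 1} ∪ {12}
For the norm: a diagonal operator has ||M|| = sup_n |d_n|. Here d_n = 12 - 4/n increases monotonically from d_1 = 8 toward 12, with all terms in [8, 12); so sup_n |d_n| = 12 (the supremum is the limit, not attained). So ||M|| = 12.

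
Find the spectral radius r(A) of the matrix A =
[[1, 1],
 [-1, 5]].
r(A) = (6 + sqrt(12))/2 ≈ 4.7321

The eigenvalues of A are the roots of its characteristic polynomial. With M = A (coefficients from the trace and determinant):
  p(λ) = det(λ I - M) = λ^2 - 6λ + 6.
For λ^2 - 6λ + 6 the discriminant is 12. It is nonnegative but not a perfect square, so the roots are real and irrational: λ = (6 ± sqrt(12))/2 ≈ 4.7321, 1.2679.
Thus the eigenvalues (to 4 decimals) are 4.7321 (modulus 4.7321); 1.2679 (modulus 1.2679). The spectral radius is the largest modulus: r(A) = (6 + sqrt(12))/2 ≈ 4.7321. (Cross-check: r(A) ≤ ||A||_2 ≈ 5.1623; equality holds whenever A is normal, though it can also hold for some non-normal A.)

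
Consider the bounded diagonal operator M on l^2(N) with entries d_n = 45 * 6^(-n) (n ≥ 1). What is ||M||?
||M|| = 15/2 (attained at n = 1)

For M diagonal, ||M|| = sup_n |d_n|. The sequence d_n = 45 * 6^(-n) is positive and strictly decreasing (ratio 6^(-1) < 1), so the supremum is d_1 = 45/6 = 15/2. Hence ||M|| = 15/2.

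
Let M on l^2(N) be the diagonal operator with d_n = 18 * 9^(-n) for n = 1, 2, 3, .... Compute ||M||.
||M|| = 2 (attained at n = 1)

For M diagonal, ||M|| = sup_n |d_n|. The sequence d_n = 18 * 9^(-n) is positive and strictly decreasing (ratio 9^(-1) < 1), so the supremum is d_1 = 18/9 = 2. Hence ||M|| = 2.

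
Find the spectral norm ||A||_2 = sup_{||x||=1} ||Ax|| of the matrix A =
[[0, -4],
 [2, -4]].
||A||_2 = sqrt((36 + sqrt(1040))/2) ≈ 5.8416 (= sqrt(largest eigenvalue of A^T A))

||A||_2 = sigma_max(A) = sqrt(lambda_max(A^T A)). Form the symmetric matrix M = A^T A =
[[4, -8],
 [-8, 32]].
Its characteristic polynomial (trace, determinant of M give the coefficients) is
  p(λ) = det(λ I - M) = λ^2 - 36λ + 64.
For λ^2 - 36λ + 64 the discriminant is 1040. It is nonnegative but not a perfect square, so the roots are real and irrational: λ = (36 ± sqrt(1040))/2 ≈ 34.1245, 1.8755.
So the eigenvalues of A^T A are ≈ 1.8755, 34.1245 (all ≥ 0, as they must be for A^T A). The largest is λ_max = (36 + sqrt(1040))/2 ≈ 34.1245, hence ||A||_2 = sqrt(λ_max) = sqrt((36 + sqrt(1040))/2) ≈ 5.8416.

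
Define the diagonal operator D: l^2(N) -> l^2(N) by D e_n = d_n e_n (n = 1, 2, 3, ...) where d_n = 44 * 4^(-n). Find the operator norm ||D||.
||D|| = 11 (attained at n = 1)

For D diagonal, ||D|| = sup_n |d_n|. The sequence d_n = 44 * 4^(-n) is positive and strictly decreasing (ratio 4^(-1) < 1), so the supremum is d_1 = 44/4 = 11. Hence ||D|| = 11.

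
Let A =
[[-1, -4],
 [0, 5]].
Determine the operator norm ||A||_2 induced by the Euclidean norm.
||A||_2 = sqrt((42 + sqrt(1664))/2) ≈ 6.434 (= sqrt(largest eigenvalue of A^T A))

||A||_2 = sigma_max(A) = sqrt(lambda_max(A^T A)). Form the symmetric matrix M = A^T A =
[[1, 4],
 [4, 41]].
Its characteristic polynomial (trace, determinant of M give the coefficients) is
  p(λ) = det(λ I - M) = λ^2 - 42λ + 25.
For λ^2 - 42λ + 25 the discriminant is 1664. It is nonnegative but not a perfect square, so the roots are real and irrational: λ = (42 ± sqrt(1664))/2 ≈ 41.3961, 0.6039.
So the eigenvalues of A^T A are ≈ 0.6039, 41.3961 (all ≥ 0, as they must be for A^T A). The largest is λ_max = (42 + sqrt(1664))/2 ≈ 41.3961, hence ||A||_2 = sqrt(λ_max) = sqrt((42 + sqrt(1664))/2) ≈ 6.434.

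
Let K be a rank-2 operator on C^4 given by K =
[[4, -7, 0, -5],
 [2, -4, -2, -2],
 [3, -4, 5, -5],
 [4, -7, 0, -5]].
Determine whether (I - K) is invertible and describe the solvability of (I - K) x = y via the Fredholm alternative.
(I - K) is invertible (det(I - K) = -28 ≠ 0), so for every y in C^4 the equation (I - K) x = y has a unique solution.

K has rank 2 and factors as K = U V^T = u1 v1^T + u2 v2^T with u1 = (-2, -2, 1, -2), v1 = (1, -1, 3, -2), u2 = (3, 2, 1, 3), v2 = (2, -3, 2, -3) (multiplying out reproduces the displayed K). The nonzero eigenvalues of U V^T coincide with those of the 2 x 2 matrix G = V^T U = [[v1·u1, v1·u2], [v2·u1, v2·u2]] = [[7, -2], [10, -7]], and by the Sylvester determinant identity det(I_4 - U V^T) = det(I_2 - V^T U) = det([[-6, 2], [-10, 8]]) = (-6)(8) - (2)(-10) = -28. (Direct check: I - K =
[[-3, 7, 0, 5],
 [-2, 5, 2, 2],
 [-3, 4, -4, 5],
 [-4, 7, 0, 6]]
has determinant -28.) The finite-dimensional Fredholm alternative says: either (I - K) is invertible, or ker(I - K) ≠ {0} and then range(I - K) = ker((I - K)^*)^⊥, with dim ker(I - K) = dim ker((I - K)^*). Since det(I - K) ≠ 0, 1 is not an eigenvalue of K and ker(I - K) = {0}, so we are in the first case: for every y there is a unique x = (I - K)^(-1) y. (Explicitly, by the Woodbury identity, (I - U V^T)^(-1) = I + U (I_2 - G)^(-1) V^T.)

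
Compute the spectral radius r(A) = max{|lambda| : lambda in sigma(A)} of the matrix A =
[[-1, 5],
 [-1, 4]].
r(A) = (3 + sqrt(5))/2 ≈ 2.618

The eigenvalues of A are the roots of its characteristic polynomial. With M = A (coefficients from the trace and determinant):
  p(λ) = det(λ I - M) = λ^2 - 3λ + 1.
For λ^2 - 3λ + 1 the discriminant is 5. It is nonnegative but not a perfect square, so the roots are real and irrational: λ = (3 ± sqrt(5))/2 ≈ 2.618, 0.382.
Thus the eigenvalues (to 4 decimals) are 2.618 (modulus 2.618); 0.382 (modulus 0.382). The spectral radius is the largest modulus: r(A) = (3 + sqrt(5))/2 ≈ 2.618. (Cross-check: r(A) ≤ ||A||_2 ≈ 6.5557; equality holds whenever A is normal, though it can also hold for some non-normal A.)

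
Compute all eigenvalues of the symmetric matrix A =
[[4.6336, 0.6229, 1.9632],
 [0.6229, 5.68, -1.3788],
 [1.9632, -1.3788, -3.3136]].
sigma(A) ≈ {-4, 5, 6}

A is real symmetric, so its spectrum consists of real eigenvalues. Expanding the characteristic polynomial of the displayed matrix gives
  det(λ I - A) = p(λ) = λ^3 + (-7)λ^2 + (-14)λ + (119.9971).
Solving p(λ) = 0 yields eigenvalues ≈ -4, 5, 6. (A is shown rounded to 4 decimals, so these recover the underlying integer eigenvalues to within that precision.)
Verification: the trace of A = 7 equals the sum of eigenvalues 7, and det(A) ≈ -119.9971 matches the eigenvalue product -120.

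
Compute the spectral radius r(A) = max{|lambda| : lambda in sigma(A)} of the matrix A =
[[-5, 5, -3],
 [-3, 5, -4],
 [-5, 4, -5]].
r(A) ≈ 5.6199

The eigenvalues of A are the roots of its characteristic polynomial. With M = A (coefficients from the trace, the sum of principal 2x2 minors, and det A):
  p(λ) = det(λ I - M) = λ^3 + 5λ^2 - 9λ - 31.
No integer candidate from the rational root theorem (±divisors of 31) is a root, so the roots are irrational. The cubic discriminant is Δ = 19604 > 0, so there are three distinct real roots. p(-6) = -13 and p(-5) = 14 have opposite signs, so a root lies in (-6, -5); Newton's method refines it to λ ≈ -5.6199. p(-3) = 14 and p(-2) = -1 have opposite signs, so a root lies in (-3, -2); Newton's method refines it to λ ≈ -2.059. p(2) = -21 and p(3) = 14 have opposite signs, so a root lies in (2, 3); Newton's method refines it to λ ≈ 2.679. Check (Vieta): the three roots sum to -5, matching tr M = -5.
Thus the eigenvalues (to 4 decimals) are -5.6199 (modulus 5.6199); -2.059 (modulus 2.059); 2.679 (modulus 2.679). The spectral radius is the largest modulus: r(A) ≈ 5.6199. (Cross-check: r(A) ≤ ||A||_2 ≈ 13.0478; equality holds whenever A is normal, though it can also hold for some non-normal A.)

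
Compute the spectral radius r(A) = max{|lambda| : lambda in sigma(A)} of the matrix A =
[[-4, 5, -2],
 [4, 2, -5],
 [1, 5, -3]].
r(A) ≈ 6.1978

The eigenvalues of A are the roots of its characteristic polynomial. With M = A (coefficients from the trace, the sum of principal 2x2 minors, and det A):
  p(λ) = det(λ I - M) = λ^3 + 5λ^2 + 5λ + 77.
No integer candidate from the rational root theorem (±divisors of 77) is a root, so the roots are irrational. The cubic discriminant is Δ = -163808 < 0, so there is one real root and a complex-conjugate pair. p(-7) = -56 and p(-6) = 11 have opposite signs, so a root lies in (-7, -6); Newton's method refines it to λ ≈ -6.1978. Dividing out (λ - (-6.1978)) leaves approximately λ^2 - 1.1978λ + 12.4238. For λ^2 - 1.1978λ + 12.4238 the discriminant is -48.2603. It is negative, so the remaining roots are the complex-conjugate pair λ ≈ 0.5989 ± 3.4735i. Their product equals the constant term, so |λ|^2 ≈ 12.4238 and |λ| ≈ 3.5247.
Thus the eigenvalues (to 4 decimals) are -6.1978 (modulus 6.1978); 0.5989 ± 3.4735i (modulus 3.5247). The spectral radius is the largest modulus: r(A) ≈ 6.1978. (Cross-check: r(A) ≤ ||A||_2 ≈ 9.0682; equality holds whenever A is normal, though it can also hold for some non-normal A.)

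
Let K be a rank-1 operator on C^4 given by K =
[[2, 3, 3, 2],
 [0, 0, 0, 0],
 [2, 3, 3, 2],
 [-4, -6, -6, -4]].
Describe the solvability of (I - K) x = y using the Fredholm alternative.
(I - K) is singular (det(I - K) = 0, i.e. 1 ∈ sigma(K)). (I - K) x = y is solvable iff y ⊥ ker((I - K)^*) = span{(2, 3, 3, 2)}, i.e. iff 2y_1 + 3y_2 + 3y_3 + 2y_4 = 0. When solvable, the solutions are x = y + c·(1, 0, 1, -2), c arbitrary (ker(I - K) = span{(1, 0, 1, -2)}, dimension 1).

K has rank 1, so it is an outer product K = u v^T: every row of K is a multiple of one row vector. Reading off the entries, u = (1, 0, 1, -2) and v = (2, 3, 3, 2) (row i of K equals u_i·v^T). A rank-one matrix u v^T satisfies K u = u (v·u) and kills the (3)-dimensional subspace v^⊥, so its characteristic polynomial is lambda^3 (lambda - v·u) with v·u = tr K = 1. Hence the eigenvalues of I - K are 1 (multiplicity 3) and 1 - (1) = 0, so det(I - K) = 0. (Direct check: I - K =
[[-1, -3, -3, -2],
 [0, 1, 0, 0],
 [-2, -3, -2, -2],
 [4, 6, 6, 5]]
has determinant 0.) So 1 is an eigenvalue of K and (I - K) is not invertible. The finite-dimensional Fredholm alternative says: either (I - K) is invertible, or ker(I - K) ≠ {0} and then range(I - K) = ker((I - K)^*)^⊥, with dim ker(I - K) = dim ker((I - K)^*). We are in the second case, so we need both kernels. Kernel of I - K: (I - K) u = u - u (v·u) = u - u = 0, so ker(I - K) = span{u} = span{(1, 0, 1, -2)} (it is exactly 1-dimensional because rank(I - K) = 3). Kernel of the adjoint: K is real, so (I - K)^* = I - K^T = I - v u^T, and (I - v u^T) v = v - v (u·v) = 0; hence ker((I - K)^*) = span{v} = span{(2, 3, 3, 2)}. Therefore (I - K) x = y is solvable iff <y, v> = 0, i.e. iff 2y_1 + 3y_2 + 3y_3 + 2y_4 = 0. When this holds, K y = u (v·y) = 0, so (I - K) y = y and x = y is a particular solution; the full solution set is the line x = y + c·u = y + c·(1, 0, 1, -2), c ∈ C.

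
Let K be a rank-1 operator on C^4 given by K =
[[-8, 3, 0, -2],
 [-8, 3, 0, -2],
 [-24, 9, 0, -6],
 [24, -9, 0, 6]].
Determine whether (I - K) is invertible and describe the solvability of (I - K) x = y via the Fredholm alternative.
(I - K) is singular (det(I - K) = 0, i.e. 1 ∈ sigma(K)). (I - K) x = y is solvable iff y ⊥ ker((I - K)^*) = span{(-8, 3, 0, -2)}, i.e. iff -8y_1 + 3y_2 - 2y_4 = 0. When solvable, the solutions are x = y + c·(1, 1, 3, -3), c arbitrary (ker(I - K) = span{(1, 1, 3, -3)}, dimension 1).

K has rank 1, so it is an outer product K = u v^T: every row of K is a multiple of one row vector. Reading off the entries, u = (1, 1, 3, -3) and v = (-8, 3, 0, -2) (row i of K equals u_i·v^T). A rank-one matrix u v^T satisfies K u = u (v·u) and kills the (3)-dimensional subspace v^⊥, so its characteristic polynomial is lambda^3 (lambda - v·u) with v·u = tr K = 1. Hence the eigenvalues of I - K are 1 (multiplicity 3) and 1 - (1) = 0, so det(I - K) = 0. (Direct check: I - K =
[[9, -3, 0, 2],
 [8, -2, 0, 2],
 [24, -9, 1, 6],
 [-24, 9, 0, -5]]
has determinant 0.) So 1 is an eigenvalue of K and (I - K) is not invertible. The finite-dimensional Fredholm alternative says: either (I - K) is invertible, or ker(I - K) ≠ {0} and then range(I - K) = ker((I - K)^*)^⊥, with dim ker(I - K) = dim ker((I - K)^*). We are in the second case, so we need both kernels. Kernel of I - K: (I - K) u = u - u (v·u) = u - u = 0, so ker(I - K) = span{u} = span{(1, 1, 3, -3)} (it is exactly 1-dimensional because rank(I - K) = 3). Kernel of the adjoint: K is real, so (I - K)^* = I - K^T = I - v u^T, and (I - v u^T) v = v - v (u·v) = 0; hence ker((I - K)^*) = span{v} = span{(-8, 3, 0, -2)}. Therefore (I - K) x = y is solvable iff <y, v> = 0, i.e. iff -8y_1 + 3y_2 - 2y_4 = 0. When this holds, K y = u (v·y) = 0, so (I - K) y = y and x = y is a particular solution; the full solution set is the line x = y + c·u = y + c·(1, 1, 3, -3), c ∈ C.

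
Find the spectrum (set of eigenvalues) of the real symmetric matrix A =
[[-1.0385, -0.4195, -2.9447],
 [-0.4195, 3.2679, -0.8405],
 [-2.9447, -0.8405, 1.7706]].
sigma(A) ≈ {-3, 3, 4}

A is real symmetric, so its spectrum consists of real eigenvalues. Expanding the characteristic polynomial of the displayed matrix gives
  det(λ I - A) = p(λ) = λ^3 + (-4)λ^2 + (-9)λ + (36).
Solving p(λ) = 0 yields eigenvalues ≈ -3, 3, 4. (A is shown rounded to 4 decimals, so these recover the underlying integer eigenvalues to within that precision.)
Verification: the trace of A = 4 equals the sum of eigenvalues 4, and det(A) ≈ -36.0002 matches the eigenvalue product -36.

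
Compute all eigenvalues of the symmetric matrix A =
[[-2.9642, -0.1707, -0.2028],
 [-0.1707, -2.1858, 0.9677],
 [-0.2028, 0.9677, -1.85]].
sigma(A) ≈ {-3, -1} (-3 with multiplicity 2)

A is real symmetric, so its spectrum consists of real eigenvalues. Expanding the characteristic polynomial of the displayed matrix gives
  det(λ I - A) = p(λ) = λ^3 + (7)λ^2 + (15)λ + (9).
Solving p(λ) = 0 yields eigenvalues ≈ -3, -3, -1. (A is shown rounded to 4 decimals, so these recover the underlying integer eigenvalues to within that precision.)
Verification: the trace of A = -7 equals the sum of eigenvalues -7, and det(A) ≈ -8.9998 matches the eigenvalue product -9.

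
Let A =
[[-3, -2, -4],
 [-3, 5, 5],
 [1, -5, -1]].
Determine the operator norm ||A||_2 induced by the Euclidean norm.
||A||_2 ≈ 9.4336 (= sqrt(largest eigenvalue of A^T A))

||A||_2 = sigma_max(A) = sqrt(lambda_max(A^T A)). Form the symmetric matrix M = A^T A =
[[19, -14, -4],
 [-14, 54, 38],
 [-4, 38, 42]].
Its characteristic polynomial (trace, sum of principal 2x2 minors, determinant of M give the coefficients) is
  p(λ) = det(λ I - M) = λ^3 - 115λ^2 + 2436λ - 10816.
No integer candidate from the rational root theorem (±divisors of 10816) is a root, so the roots are irrational. The cubic discriminant is Δ = 6238730384 > 0, so there are three distinct real roots. p(6) = -124 and p(7) = 944 have opposite signs, so a root lies in (6, 7); Newton's method refines it to λ ≈ 6.1075. p(19) = 812 and p(20) = -96 have opposite signs, so a root lies in (19, 20); Newton's method refines it to λ ≈ 19.8998. p(88) = -5536 and p(89) = 42 have opposite signs, so a root lies in (88, 89); Newton's method refines it to λ ≈ 88.9927. Check (Vieta): the three roots sum to 115, matching tr M = 115.
So the eigenvalues of A^T A are ≈ 6.1075, 19.8998, 88.9927 (all ≥ 0, as they must be for A^T A). The largest is λ_max ≈ 88.9927, hence ||A||_2 = sqrt(λ_max) ≈ 9.4336.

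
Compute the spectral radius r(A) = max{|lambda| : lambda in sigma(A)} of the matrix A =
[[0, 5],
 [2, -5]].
r(A) = (5 + sqrt(65))/2 ≈ 6.5311

The eigenvalues of A are the roots of its characteristic polynomial. With M = A (coefficients from the trace and determinant):
  p(λ) = det(λ I - M) = λ^2 + 5λ - 10.
For λ^2 + 5λ - 10 the discriminant is 65. It is nonnegative but not a perfect square, so the roots are real and irrational: λ = (-5 ± sqrt(65))/2 ≈ 1.5311, -6.5311.
Thus the eigenvalues (to 4 decimals) are 1.5311 (modulus 1.5311); -6.5311 (modulus 6.5311). The spectral radius is the largest modulus: r(A) = (5 + sqrt(65))/2 ≈ 6.5311. (Cross-check: r(A) ≤ ||A||_2 ≈ 7.2166; equality holds whenever A is normal, though it can also hold for some non-normal A.)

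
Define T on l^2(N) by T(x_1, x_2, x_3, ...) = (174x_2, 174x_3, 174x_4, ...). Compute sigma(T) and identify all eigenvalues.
sigma(T) = closed disk {z in C : |z| ≤ 174}; sigma_p(T) = open disk {z in C : |z| < 174}

Note T = 174·V where V is the unit left shift (V x)_k = x_{k+1}; so sigma(T) = 174·sigma(V) and ||T|| = 174||V||. ||T x||^2 = 30276sum_{k≥2} |x_k|^2 ≤ 30276||x||^2, with equality on {x : x_1 = 0}, so ||T|| = 174. For any lambda with |lambda| < 174, set r = lambda/174 (|r| < 1); the vector x = (1, r, r^2, ...) is in l^2 and satisfies T x = 174(r, r^2, ...) = lambda x, so lambda is an eigenvalue. On the boundary |lambda| = 174 the geometric series diverges, so no l^2 eigenvector exists, but these lambda lie in the approximate point spectrum. Hence sigma(T) is the closed disk of radius 174 and sigma_p(T) is the open disk.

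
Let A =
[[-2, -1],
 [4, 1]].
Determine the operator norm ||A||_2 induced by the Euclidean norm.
||A||_2 = sqrt((22 + sqrt(468))/2) ≈ 4.6708 (= sqrt(largest eigenvalue of A^T A))

||A||_2 = sigma_max(A) = sqrt(lambda_max(A^T A)). Form the symmetric matrix M = A^T A =
[[20, 6],
 [6, 2]].
Its characteristic polynomial (trace, determinant of M give the coefficients) is
  p(λ) = det(λ I - M) = λ^2 - 22λ + 4.
For λ^2 - 22λ + 4 the discriminant is 468. It is nonnegative but not a perfect square, so the roots are real and irrational: λ = (22 ± sqrt(468))/2 ≈ 21.8167, 0.1833.
So the eigenvalues of A^T A are ≈ 0.1833, 21.8167 (all ≥ 0, as they must be for A^T A). The largest is λ_max = (22 + sqrt(468))/2 ≈ 21.8167, hence ||A||_2 = sqrt(λ_max) = sqrt((22 + sqrt(468))/2) ≈ 4.6708.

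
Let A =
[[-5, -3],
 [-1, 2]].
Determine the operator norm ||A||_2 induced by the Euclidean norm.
||A||_2 = sqrt((39 + sqrt(845))/2) ≈ 5.8339 (= sqrt(largest eigenvalue of A^T A))

||A||_2 = sigma_max(A) = sqrt(lambda_max(A^T A)). Form the symmetric matrix M = A^T A =
[[26, 13],
 [13, 13]].
Its characteristic polynomial (trace, determinant of M give the coefficients) is
  p(λ) = det(λ I - M) = λ^2 - 39λ + 169.
For λ^2 - 39λ + 169 the discriminant is 845. It is nonnegative but not a perfect square, so the roots are real and irrational: λ = (39 ± sqrt(845))/2 ≈ 34.0344, 4.9656.
So the eigenvalues of A^T A are ≈ 4.9656, 34.0344 (all ≥ 0, as they must be for A^T A). The largest is λ_max = (39 + sqrt(845))/2 ≈ 34.0344, hence ||A||_2 = sqrt(λ_max) = sqrt((39 + sqrt(845))/2) ≈ 5.8339.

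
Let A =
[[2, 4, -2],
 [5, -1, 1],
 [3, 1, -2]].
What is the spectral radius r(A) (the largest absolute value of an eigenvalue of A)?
r(A) ≈ 4.7243

The eigenvalues of A are the roots of its characteristic polynomial. With M = A (coefficients from the trace, the sum of principal 2x2 minors, and det A):
  p(λ) = det(λ I - M) = λ^3 + λ^2 - 19λ - 38.
No integer candidate from the rational root theorem (±divisors of 38) is a root, so the roots are irrational. The cubic discriminant is Δ = 1957 > 0, so there are three distinct real roots. p(-4) = -10 and p(-3) = 1 have opposite signs, so a root lies in (-4, -3); Newton's method refines it to λ ≈ -3.2475. p(-3) = 1 and p(-2) = -4 have opposite signs, so a root lies in (-3, -2); Newton's method refines it to λ ≈ -2.4769. p(4) = -34 and p(5) = 17 have opposite signs, so a root lies in (4, 5); Newton's method refines it to λ ≈ 4.7243. Check (Vieta): the three roots sum to -1, matching tr M = -1.
Thus the eigenvalues (to 4 decimals) are -3.2475 (modulus 3.2475); -2.4769 (modulus 2.4769); 4.7243 (modulus 4.7243). The spectral radius is the largest modulus: r(A) ≈ 4.7243. (Cross-check: r(A) ≤ ||A||_2 ≈ 6.4585; equality holds whenever A is normal, though it can also hold for some non-normal A.)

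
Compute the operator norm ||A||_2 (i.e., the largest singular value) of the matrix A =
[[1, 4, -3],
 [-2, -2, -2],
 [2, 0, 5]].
||A||_2 ≈ 6.5538 (= sqrt(largest eigenvalue of A^T A))

||A||_2 = sigma_max(A) = sqrt(lambda_max(A^T A)). Form the symmetric matrix M = A^T A =
[[9, 8, 11],
 [8, 20, -8],
 [11, -8, 38]].
Its characteristic polynomial (trace, sum of principal 2x2 minors, determinant of M give the coefficients) is
  p(λ) = det(λ I - M) = λ^3 - 67λ^2 + 1033λ - 4.
No integer candidate from the rational root theorem (±divisors of 4) is a root, so the roots are irrational. The cubic discriminant is Δ = 381121325 > 0, so there are three distinct real roots. p(0) = -4 and p(1) = 963 have opposite signs, so a root lies in (0, 1); Newton's method refines it to λ ≈ 0.0039. p(24) = 20 and p(25) = -429 have opposite signs, so a root lies in (24, 25); Newton's method refines it to λ ≈ 24.044. p(42) = -718 and p(43) = 39 have opposite signs, so a root lies in (42, 43); Newton's method refines it to λ ≈ 42.9521. Check (Vieta): the three roots sum to 67, matching tr M = 67.
So the eigenvalues of A^T A are ≈ 0.0039, 24.044, 42.9521 (all ≥ 0, as they must be for A^T A). The largest is λ_max ≈ 42.9521, hence ||A||_2 = sqrt(λ_max) ≈ 6.5538.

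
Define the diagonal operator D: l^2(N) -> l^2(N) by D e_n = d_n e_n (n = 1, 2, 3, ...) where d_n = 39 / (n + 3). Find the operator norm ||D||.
||D|| = 39/4 (attained at n = 1)

For D diagonal, ||D|| = sup_n |d_n| = sup_n 39/(n + 3). This is positive and strictly decreasing in n, so the supremum is attained at n = 1: d_1 = 39/(1 + 3) = 39/4. Hence ||D|| = 39/4.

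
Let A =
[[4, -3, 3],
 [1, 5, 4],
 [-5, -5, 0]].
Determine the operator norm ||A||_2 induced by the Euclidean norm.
||A||_2 ≈ 8.7592 (= sqrt(largest eigenvalue of A^T A))

||A||_2 = sigma_max(A) = sqrt(lambda_max(A^T A)). Form the symmetric matrix M = A^T A =
[[42, 18, 16],
 [18, 59, 11],
 [16, 11, 25]].
Its characteristic polynomial (trace, sum of principal 2x2 minors, determinant of M give the coefficients) is
  p(λ) = det(λ I - M) = λ^3 - 126λ^2 + 4302λ - 40000.
No integer candidate from the rational root theorem (±divisors of 40000) is a root, so the roots are irrational. The cubic discriminant is Δ = 2365684272 > 0, so there are three distinct real roots. p(15) = -445 and p(16) = 672 have opposite signs, so a root lies in (15, 16); Newton's method refines it to λ ≈ 15.3816. p(33) = 689 and p(34) = -84 have opposite signs, so a root lies in (33, 34); Newton's method refines it to λ ≈ 33.8944. p(76) = -1848 and p(77) = 733 have opposite signs, so a root lies in (76, 77); Newton's method refines it to λ ≈ 76.724. Check (Vieta): the three roots sum to 126, matching tr M = 126.
So the eigenvalues of A^T A are ≈ 15.3816, 33.8944, 76.724 (all ≥ 0, as they must be for A^T A). The largest is λ_max ≈ 76.724, hence ||A||_2 = sqrt(λ_max) ≈ 8.7592.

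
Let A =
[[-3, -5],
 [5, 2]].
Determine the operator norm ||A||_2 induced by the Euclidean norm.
||A||_2 = sqrt((63 + sqrt(2525))/2) ≈ 7.5249 (= sqrt(largest eigenvalue of A^T A))

||A||_2 = sigma_max(A) = sqrt(lambda_max(A^T A)). Form the symmetric matrix M = A^T A =
[[34, 25],
 [25, 29]].
Its characteristic polynomial (trace, determinant of M give the coefficients) is
  p(λ) = det(λ I - M) = λ^2 - 63λ + 361.
For λ^2 - 63λ + 361 the discriminant is 2525. It is nonnegative but not a perfect square, so the roots are real and irrational: λ = (63 ± sqrt(2525))/2 ≈ 56.6247, 6.3753.
So the eigenvalues of A^T A are ≈ 6.3753, 56.6247 (all ≥ 0, as they must be for A^T A). The largest is λ_max = (63 + sqrt(2525))/2 ≈ 56.6247, hence ||A||_2 = sqrt(λ_max) = sqrt((63 + sqrt(2525))/2) ≈ 7.5249.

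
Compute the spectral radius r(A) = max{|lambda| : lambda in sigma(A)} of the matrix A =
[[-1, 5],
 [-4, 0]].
r(A) = sqrt(20) ≈ 4.4721

The eigenvalues of A are the roots of its characteristic polynomial. With M = A (coefficients from the trace and determinant):
  p(λ) = det(λ I - M) = λ^2 + λ + 20.
For λ^2 + λ + 20 the discriminant is -79. It is negative, so the roots are the complex-conjugate pair λ = -1/2 ± (sqrt(79)/2) i ≈ -0.5 ± 4.4441i. For a conjugate pair the product of the roots equals the constant term, so |λ|^2 = 20 and |λ| = sqrt(20) ≈ 4.4721.
Thus the eigenvalues (to 4 decimals) are -0.5 ± 4.4441i (modulus 4.4721). The spectral radius is the largest modulus: r(A) = sqrt(20) ≈ 4.4721. (Cross-check: r(A) ≤ ||A||_2 ≈ 5.2348; equality holds whenever A is normal, though it can also hold for some non-normal A.)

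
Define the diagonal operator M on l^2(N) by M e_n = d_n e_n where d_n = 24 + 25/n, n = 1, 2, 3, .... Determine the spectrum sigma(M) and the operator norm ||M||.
sigma(M) = {24 + 25/n : n ≥ 1} ∪ {24}; ||M|| = 49

A bounded diagonal operator on l^2 with diagonal entries d_n has spectrum equal to the closure of {d_n : n ≥ 1}: every d_n is an eigenvalue (with eigenvector e_n), so {d_n} ⊂ sigma(M); the spectrum is closed, so its closure is too; and for lambda not in the closure, (M - lambda I) has bounded inverse (the diagonal entries 1/(d_n - lambda) are bounded). For our sequence d_n = 24 + 25/n, n = 1, 2, 3, ...:
  - {d_n} = {24 + 25/n : n ≥ 1}; the only limit point is 24
  - closure = {24 + 25/n : n ≥ 1} ∪ {24}
For the norm: a diagonal operator has ||M|| = sup_n |d_n|. Here d_n = 24 + 25/n is positive and decreasing, so sup_n |d_n| = d_1 = 24 + 25 = 49. So ||M|| = 49.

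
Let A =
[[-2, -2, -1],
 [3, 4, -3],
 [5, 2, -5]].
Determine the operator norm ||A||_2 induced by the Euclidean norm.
||A||_2 ≈ 9.2625 (= sqrt(largest eigenvalue of A^T A))

||A||_2 = sigma_max(A) = sqrt(lambda_max(A^T A)). Form the symmetric matrix M = A^T A =
[[38, 26, -32],
 [26, 24, -20],
 [-32, -20, 35]].
Its characteristic polynomial (trace, sum of principal 2x2 minors, determinant of M give the coefficients) is
  p(λ) = det(λ I - M) = λ^3 - 97λ^2 + 982λ - 1764.
No integer candidate from the rational root theorem (±divisors of 1764) is a root, so the roots are irrational. The cubic discriminant is Δ = 1786128372 > 0, so there are three distinct real roots. p(2) = -180 and p(3) = 336 have opposite signs, so a root lies in (2, 3); Newton's method refines it to λ ≈ 2.3116. p(8) = 396 and p(9) = -54 have opposite signs, so a root lies in (8, 9); Newton's method refines it to λ ≈ 8.8949. p(85) = -4994 and p(86) = 1332 have opposite signs, so a root lies in (85, 86); Newton's method refines it to λ ≈ 85.7936. Check (Vieta): the three roots sum to 97, matching tr M = 97.
So the eigenvalues of A^T A are ≈ 2.3116, 8.8949, 85.7936 (all ≥ 0, as they must be for A^T A). The largest is λ_max ≈ 85.7936, hence ||A||_2 = sqrt(λ_max) ≈ 9.2625.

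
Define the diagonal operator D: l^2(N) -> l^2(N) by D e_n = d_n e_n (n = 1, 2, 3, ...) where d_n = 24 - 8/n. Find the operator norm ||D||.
||D|| = 24

For a diagonal operator on l^2 with entries d_n, ||D|| = sup_n |d_n|. Here d_1 = 16, d_2 = 20, ..., and d_n = 24 - 8/n increases monotonically toward 24. All terms lie in [16, 24), so |d_n| = d_n and the supremum is the limit 24, which is not attained by any individual d_n. Hence ||D|| = 24.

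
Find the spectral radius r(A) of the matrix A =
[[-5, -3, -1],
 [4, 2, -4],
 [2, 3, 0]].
r(A) ≈ 3.9406

The eigenvalues of A are the roots of its characteristic polynomial. With M = A (coefficients from the trace, the sum of principal 2x2 minors, and det A):
  p(λ) = det(λ I - M) = λ^3 + 3λ^2 + 16λ + 44.
No integer candidate from the rational root theorem (±divisors of 44) is a root, so the roots are irrational. The cubic discriminant is Δ = -33088 < 0, so there is one real root and a complex-conjugate pair. p(-3) = -4 and p(-2) = 16 have opposite signs, so a root lies in (-3, -2); Newton's method refines it to λ ≈ -2.8335. Dividing out (λ - (-2.8335)) leaves approximately λ^2 + 0.1665λ + 15.5283. For λ^2 + 0.1665λ + 15.5283 the discriminant is -62.0855. It is negative, so the remaining roots are the complex-conjugate pair λ ≈ -0.0832 ± 3.9397i. Their product equals the constant term, so |λ|^2 ≈ 15.5283 and |λ| ≈ 3.9406.
Thus the eigenvalues (to 4 decimals) are -2.8335 (modulus 2.8335); -0.0832 ± 3.9397i (modulus 3.9406). The spectral radius is the largest modulus: r(A) ≈ 3.9406. (Cross-check: r(A) ≤ ||A||_2 ≈ 8.2163; equality holds whenever A is normal, though it can also hold for some non-normal A.)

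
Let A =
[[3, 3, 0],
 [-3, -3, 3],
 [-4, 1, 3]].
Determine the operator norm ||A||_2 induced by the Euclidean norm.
||A||_2 ≈ 7.3988 (= sqrt(largest eigenvalue of A^T A))

||A||_2 = sigma_max(A) = sqrt(lambda_max(A^T A)). Form the symmetric matrix M = A^T A =
[[34, 14, -21],
 [14, 19, -6],
 [-21, -6, 18]].
Its characteristic polynomial (trace, sum of principal 2x2 minors, determinant of M give the coefficients) is
  p(λ) = det(λ I - M) = λ^3 - 71λ^2 + 927λ - 2025.
No integer candidate from the rational root theorem (±divisors of 2025) is a root, so the roots are irrational. The cubic discriminant is Δ = 534719232 > 0, so there are three distinct real roots. p(2) = -447 and p(3) = 144 have opposite signs, so a root lies in (2, 3); Newton's method refines it to λ ≈ 2.7355. p(13) = 224 and p(14) = -219 have opposite signs, so a root lies in (13, 14); Newton's method refines it to λ ≈ 13.5228. p(54) = -1539 and p(55) = 560 have opposite signs, so a root lies in (54, 55); Newton's method refines it to λ ≈ 54.7417. Check (Vieta): the three roots sum to 71, matching tr M = 71.
So the eigenvalues of A^T A are ≈ 2.7355, 13.5228, 54.7417 (all ≥ 0, as they must be for A^T A). The largest is λ_max ≈ 54.7417, hence ||A||_2 = sqrt(λ_max) ≈ 7.3988.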